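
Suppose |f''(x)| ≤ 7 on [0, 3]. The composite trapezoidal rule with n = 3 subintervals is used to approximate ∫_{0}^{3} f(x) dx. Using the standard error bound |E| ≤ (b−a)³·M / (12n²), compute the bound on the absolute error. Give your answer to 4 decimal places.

1.7500

|E| ≤ (3)³·7 / (12·3²) = 189/108 = 1.7500.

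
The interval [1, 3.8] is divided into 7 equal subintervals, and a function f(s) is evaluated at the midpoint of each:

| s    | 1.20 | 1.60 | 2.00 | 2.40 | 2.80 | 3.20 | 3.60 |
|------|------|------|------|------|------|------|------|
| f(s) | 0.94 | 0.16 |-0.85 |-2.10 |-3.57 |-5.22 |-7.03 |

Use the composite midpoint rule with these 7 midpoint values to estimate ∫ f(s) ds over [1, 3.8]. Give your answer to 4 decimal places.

-7.0680

h = 0.4, n = 7.
h·[y(m₁) + y(m₂) + y(m₃) + y(m₄) + y(m₅) + y(m₆) + y(m₇)] = 0.4·(-17.67) = -7.0680.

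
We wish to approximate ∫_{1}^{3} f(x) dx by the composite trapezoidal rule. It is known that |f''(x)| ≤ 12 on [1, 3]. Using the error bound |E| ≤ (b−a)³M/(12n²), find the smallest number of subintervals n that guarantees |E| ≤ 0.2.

7

Need 96/(12n²) ≤ 0.2.
n² ≥ 96/(12·0.2) = 40 ⇒ n ≥ 6.3246, so the smallest n is 7.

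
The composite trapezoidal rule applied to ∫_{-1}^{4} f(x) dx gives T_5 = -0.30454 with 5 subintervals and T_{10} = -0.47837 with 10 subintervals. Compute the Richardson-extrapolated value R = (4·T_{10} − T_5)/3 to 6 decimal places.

-0.536313

R = (4·T_{10} − T_5) / 3 = (4·(-0.47837) − (-0.30454))/3 = (-1.60894)/3 = -0.536313.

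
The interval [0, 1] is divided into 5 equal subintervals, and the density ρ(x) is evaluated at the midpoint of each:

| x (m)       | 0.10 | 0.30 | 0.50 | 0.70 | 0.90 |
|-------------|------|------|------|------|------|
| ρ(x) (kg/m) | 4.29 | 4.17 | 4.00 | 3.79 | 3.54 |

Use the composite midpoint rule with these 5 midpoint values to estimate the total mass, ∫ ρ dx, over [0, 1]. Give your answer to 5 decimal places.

3.95800

h = 0.2, n = 5.
h·[y(m₁) + y(m₂) + y(m₃) + y(m₄) + y(m₅)] = 0.2·(19.79) = 3.95800.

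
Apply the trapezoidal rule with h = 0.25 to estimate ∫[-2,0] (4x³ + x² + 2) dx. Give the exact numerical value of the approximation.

-9.5625

h = (0 − (-2))/8 = 0.25.
Nodes x₀,…,x₈ = -2, -1.75, -1.5, -1.25, -1, -0.75, -0.5, -0.25, 0.
f(x) = 4x³ + x² + 2: f₀=-26, f₁=-16.375, f₂=-9.25, f₃=-4.25, f₄=-1, f₅=0.875, f₆=1.75, f₇=2, f₈=2.
(h/2)·[f₀ + 2f₁ + 2f₂ + 2f₃ + 2f₄ + 2f₅ + 2f₆ + 2f₇ + f₈] = 0.125·(-76.5) = -9.5625.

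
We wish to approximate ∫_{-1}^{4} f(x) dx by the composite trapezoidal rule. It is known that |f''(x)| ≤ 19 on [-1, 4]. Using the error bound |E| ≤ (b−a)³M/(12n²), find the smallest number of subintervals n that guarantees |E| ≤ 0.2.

32

Need 2375/(12n²) ≤ 0.2.
n² ≥ 2375/(12·0.2) = 989.583 ⇒ n ≥ 31.4576, so the smallest n is 32.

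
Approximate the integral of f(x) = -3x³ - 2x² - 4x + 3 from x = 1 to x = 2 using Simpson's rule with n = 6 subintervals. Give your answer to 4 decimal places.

-18.9167

h = (2 − 1)/6 = 0.166667.
Nodes x₀,…,x₆ = 1, 1.166667, 1.333333, 1.5, 1.666667, 1.833333, 2.
f(x) = -3x³ - 2x² - 4x + 3: f₀=-6, f₁=-9.152778, f₂=-13, f₃=-17.625, f₄=-23.111111, f₅=-29.541667, f₆=-37.
(h/3)·[f₀ + 4f₁ + 2f₂ + 4f₃ + 2f₄ + 4f₅ + f₆] = 0.055556·(-340.5) = -18.9167.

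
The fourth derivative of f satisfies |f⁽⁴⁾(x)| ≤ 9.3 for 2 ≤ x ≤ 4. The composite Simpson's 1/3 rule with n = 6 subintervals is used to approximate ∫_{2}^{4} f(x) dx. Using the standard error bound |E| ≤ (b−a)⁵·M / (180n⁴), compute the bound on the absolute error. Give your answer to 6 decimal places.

0.001276

|E| ≤ (2)⁵·9.3 / (180·6⁴) = 297.6/233280 = 0.001276.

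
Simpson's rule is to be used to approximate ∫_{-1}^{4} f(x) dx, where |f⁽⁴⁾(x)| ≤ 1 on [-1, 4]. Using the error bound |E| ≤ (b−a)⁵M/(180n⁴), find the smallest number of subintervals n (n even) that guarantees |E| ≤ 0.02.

Need 3125/(180n⁴) ≤ 0.02.
n⁴ ≥ 3125/(180·0.02) = 868.056 ⇒ n ≥ 5.4280, so the smallest even n is 6. (n must be even for Simpson's rule.)

6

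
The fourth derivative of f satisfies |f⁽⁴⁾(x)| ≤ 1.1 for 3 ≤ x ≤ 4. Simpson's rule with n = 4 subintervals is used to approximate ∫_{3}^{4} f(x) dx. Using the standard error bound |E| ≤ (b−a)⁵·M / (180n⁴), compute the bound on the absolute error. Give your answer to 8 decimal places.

|E| ≤ (1)⁵·1.1 / (180·4⁴) = 1.1/46080 = 0.00002387.

0.00002387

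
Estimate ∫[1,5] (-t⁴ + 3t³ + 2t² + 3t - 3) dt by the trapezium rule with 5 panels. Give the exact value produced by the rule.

h = (5 − 1)/5 = 0.8.
Nodes t₀,…,t₅ = 1, 1.8, 2.6, 3.4, 4.2, 5.
f(t) = -t⁴ + 3t³ + 2t² + 3t - 3: f₀=4, f₁=15.8784, f₂=25.3504, f₃=14.5984, f₄=-44.0256, f₅=-188.
(h/2)·[f₀ + 2f₁ + 2f₂ + 2f₃ + 2f₄ + f₅] = 0.4·(-160.3968) = -64.15872.

-64.15872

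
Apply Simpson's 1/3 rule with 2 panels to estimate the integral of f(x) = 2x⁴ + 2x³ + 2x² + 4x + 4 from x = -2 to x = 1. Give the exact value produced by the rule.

21.75

h = (1 − (-2))/2 = 1.5.
Nodes x₀,…,x₂ = -2, -0.5, 1.
f(x) = 2x⁴ + 2x³ + 2x² + 4x + 4: f₀=20, f₁=2.375, f₂=14.
(h/3)·[f₀ + 4f₁ + f₂] = 0.5·(43.5) = 21.75.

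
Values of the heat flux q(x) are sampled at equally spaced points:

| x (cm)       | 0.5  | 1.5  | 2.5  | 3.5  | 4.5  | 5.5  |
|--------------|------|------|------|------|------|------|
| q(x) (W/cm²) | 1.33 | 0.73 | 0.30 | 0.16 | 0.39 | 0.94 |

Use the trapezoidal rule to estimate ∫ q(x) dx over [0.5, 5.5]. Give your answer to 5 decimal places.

h = 1, n = 5.
(h/2)·[y₀ + 2y₁ + 2y₂ + 2y₃ + 2y₄ + y₅] = 0.5·(5.43) = 2.71500.

2.71500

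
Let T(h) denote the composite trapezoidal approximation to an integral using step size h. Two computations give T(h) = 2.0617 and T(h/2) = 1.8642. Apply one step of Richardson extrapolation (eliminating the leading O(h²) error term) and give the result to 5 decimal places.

1.79837

R = (4·T(h/2) − T(h)) / 3 = (4·1.8642 − 2.0617)/3 = (5.3951)/3 = 1.79837.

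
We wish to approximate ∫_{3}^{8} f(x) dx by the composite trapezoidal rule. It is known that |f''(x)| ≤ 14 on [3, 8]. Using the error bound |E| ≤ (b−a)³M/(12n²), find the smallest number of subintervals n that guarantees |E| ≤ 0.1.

39

Need 1750/(12n²) ≤ 0.1.
n² ≥ 1750/(12·0.1) = 1458.33 ⇒ n ≥ 38.1881, so the smallest n is 39.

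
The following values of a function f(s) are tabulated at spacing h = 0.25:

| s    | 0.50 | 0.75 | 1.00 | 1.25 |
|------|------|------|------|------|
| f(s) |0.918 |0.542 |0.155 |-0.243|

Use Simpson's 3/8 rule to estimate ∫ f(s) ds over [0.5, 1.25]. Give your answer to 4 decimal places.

h = 0.25, n = 3.
(3h/8)·[y₀ + 3y₁ + 3y₂ + y₃] = 0.09375·(2.766) = 0.2593.

0.2593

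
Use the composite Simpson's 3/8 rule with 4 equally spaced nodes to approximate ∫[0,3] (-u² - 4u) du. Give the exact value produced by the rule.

h = (3 − 0)/3 = 1.
Nodes u₀,…,u₃ = 0, 1, 2, 3.
f(u) = -u² - 4u: f₀=0, f₁=-5, f₂=-12, f₃=-21.
(3h/8)·[f₀ + 3f₁ + 3f₂ + f₃] = 0.375·(-72) = -27.

-27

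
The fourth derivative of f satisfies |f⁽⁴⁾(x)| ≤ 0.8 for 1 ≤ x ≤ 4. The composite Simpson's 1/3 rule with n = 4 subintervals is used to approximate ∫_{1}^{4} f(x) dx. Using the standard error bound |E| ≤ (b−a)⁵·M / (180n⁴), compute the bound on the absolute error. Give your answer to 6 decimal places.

0.004219

|E| ≤ (3)⁵·0.8 / (180·4⁴) = 194.4/46080 = 0.004219.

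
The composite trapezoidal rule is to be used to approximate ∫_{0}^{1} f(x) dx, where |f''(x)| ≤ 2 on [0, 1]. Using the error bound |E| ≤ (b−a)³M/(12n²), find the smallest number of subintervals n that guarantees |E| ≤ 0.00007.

49

Need 2/(12n²) ≤ 0.00007.
n² ≥ 2/(12·0.00007) = 2380.95 ⇒ n ≥ 48.7950, so the smallest n is 49.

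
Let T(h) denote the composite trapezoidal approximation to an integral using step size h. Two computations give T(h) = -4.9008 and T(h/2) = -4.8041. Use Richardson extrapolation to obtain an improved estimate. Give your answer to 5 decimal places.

-4.77187

R = (4·T(h/2) − T(h)) / 3 = (4·(-4.8041) − (-4.9008))/3 = (-14.3156)/3 = -4.77187.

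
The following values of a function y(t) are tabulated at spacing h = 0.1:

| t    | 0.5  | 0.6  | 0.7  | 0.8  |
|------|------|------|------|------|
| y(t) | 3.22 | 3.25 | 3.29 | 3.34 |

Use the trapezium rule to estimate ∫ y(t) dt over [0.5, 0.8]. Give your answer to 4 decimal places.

h = 0.1, n = 3.
(h/2)·[y₀ + 2y₁ + 2y₂ + y₃] = 0.05·(19.64) = 0.9820.

0.9820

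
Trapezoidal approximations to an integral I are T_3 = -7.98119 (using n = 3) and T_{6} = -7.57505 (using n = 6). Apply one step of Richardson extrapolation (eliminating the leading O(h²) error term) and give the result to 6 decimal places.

R = (4·T_{6} − T_3) / 3 = (4·(-7.57505) − (-7.98119))/3 = (-22.31901)/3 = -7.439670.

-7.439670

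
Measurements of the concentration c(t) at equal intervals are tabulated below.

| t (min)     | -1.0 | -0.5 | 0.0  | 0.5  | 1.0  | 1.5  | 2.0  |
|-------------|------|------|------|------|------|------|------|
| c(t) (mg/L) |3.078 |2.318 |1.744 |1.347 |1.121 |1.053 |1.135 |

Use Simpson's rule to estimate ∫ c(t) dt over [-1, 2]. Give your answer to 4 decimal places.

4.8025

h = 0.5, n = 6.
(h/3)·[y₀ + 4y₁ + 2y₂ + 4y₃ + 2y₄ + 4y₅ + y₆] = 0.166667·(28.815) = 4.8025.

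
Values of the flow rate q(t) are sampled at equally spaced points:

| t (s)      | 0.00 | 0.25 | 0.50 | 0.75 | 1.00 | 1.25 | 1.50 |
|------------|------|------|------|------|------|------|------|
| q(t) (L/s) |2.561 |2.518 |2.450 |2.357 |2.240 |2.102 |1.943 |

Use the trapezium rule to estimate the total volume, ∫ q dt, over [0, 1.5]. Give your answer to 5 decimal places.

h = 0.25, n = 6.
(h/2)·[y₀ + 2y₁ + 2y₂ + 2y₃ + 2y₄ + 2y₅ + y₆] = 0.125·(27.838) = 3.47975.

3.47975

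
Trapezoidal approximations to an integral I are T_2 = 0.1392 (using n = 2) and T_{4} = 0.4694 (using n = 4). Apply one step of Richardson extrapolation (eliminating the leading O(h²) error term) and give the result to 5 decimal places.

0.57947

R = (4·T_{4} − T_2) / 3 = (4·0.4694 − 0.1392)/3 = (1.7384)/3 = 0.57947.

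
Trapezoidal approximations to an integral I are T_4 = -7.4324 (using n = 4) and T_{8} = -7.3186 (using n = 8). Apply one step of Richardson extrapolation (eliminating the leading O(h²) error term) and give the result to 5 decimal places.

-7.28067

R = (4·T_{8} − T_4) / 3 = (4·(-7.3186) − (-7.4324))/3 = (-21.8420)/3 = -7.28067.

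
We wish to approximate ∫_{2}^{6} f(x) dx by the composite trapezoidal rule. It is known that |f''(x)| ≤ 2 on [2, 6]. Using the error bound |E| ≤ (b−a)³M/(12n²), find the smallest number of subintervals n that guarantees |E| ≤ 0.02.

Need 128/(12n²) ≤ 0.02.
n² ≥ 128/(12·0.02) = 533.333 ⇒ n ≥ 23.0940, so the smallest n is 24.

24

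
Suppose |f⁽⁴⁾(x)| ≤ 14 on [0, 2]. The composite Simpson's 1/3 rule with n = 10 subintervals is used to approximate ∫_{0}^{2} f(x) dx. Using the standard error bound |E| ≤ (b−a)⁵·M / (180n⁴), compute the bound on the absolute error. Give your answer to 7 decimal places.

|E| ≤ (2)⁵·14 / (180·10⁴) = 448/1800000 = 0.0002489.

0.0002489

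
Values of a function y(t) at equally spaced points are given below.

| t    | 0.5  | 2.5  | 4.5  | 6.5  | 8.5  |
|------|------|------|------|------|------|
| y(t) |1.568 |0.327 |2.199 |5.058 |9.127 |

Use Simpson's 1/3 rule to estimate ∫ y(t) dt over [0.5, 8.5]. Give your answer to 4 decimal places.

h = 2, n = 4.
(h/3)·[y₀ + 4y₁ + 2y₂ + 4y₃ + y₄] = 0.666667·(36.633) = 24.4220.

24.4220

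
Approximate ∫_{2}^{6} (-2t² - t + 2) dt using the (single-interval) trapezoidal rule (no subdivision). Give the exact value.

-168

T = (b−a)/2 · [f(2) + f(6)] = 2·[(-8) + (-76)] = -168.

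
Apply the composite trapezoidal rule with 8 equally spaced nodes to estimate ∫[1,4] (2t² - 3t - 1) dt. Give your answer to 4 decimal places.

16.6837

h = (4 − 1)/7 = 0.428571.
Nodes t₀,…,t₇ = 1, 1.428571, 1.857143, 2.285714, 2.714286, 3.142857, 3.571429, 4.
f(t) = 2t² - 3t - 1: f₀=-2, f₁=-1.204082, f₂=0.326531, f₃=2.591837, f₄=5.591837, f₅=9.326531, f₆=13.795918, f₇=19.
(h/2)·[f₀ + 2f₁ + 2f₂ + 2f₃ + 2f₄ + 2f₅ + 2f₆ + f₇] = 0.214286·(77.857143) = 16.6837.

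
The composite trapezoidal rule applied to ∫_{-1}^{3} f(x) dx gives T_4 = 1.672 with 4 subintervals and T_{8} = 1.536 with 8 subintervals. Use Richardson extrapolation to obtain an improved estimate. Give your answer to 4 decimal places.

R = (4·T_{8} − T_4) / 3 = (4·1.536 − 1.672)/3 = (4.472)/3 = 1.4907.

1.4907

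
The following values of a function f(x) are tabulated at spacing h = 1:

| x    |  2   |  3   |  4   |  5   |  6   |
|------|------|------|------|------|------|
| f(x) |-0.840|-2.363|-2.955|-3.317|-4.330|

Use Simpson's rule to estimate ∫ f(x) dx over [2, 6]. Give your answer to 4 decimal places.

h = 1, n = 4.
(h/3)·[y₀ + 4y₁ + 2y₂ + 4y₃ + y₄] = 0.333333·(-33.800) = -11.2667.

-11.2667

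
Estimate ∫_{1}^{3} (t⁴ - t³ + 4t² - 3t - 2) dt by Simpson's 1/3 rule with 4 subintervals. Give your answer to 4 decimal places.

47.0833

h = (3 − 1)/4 = 0.5.
Nodes t₀,…,t₄ = 1, 1.5, 2, 2.5, 3.
f(t) = t⁴ - t³ + 4t² - 3t - 2: f₀=-1, f₁=4.1875, f₂=16, f₃=38.9375, f₄=79.
(h/3)·[f₀ + 4f₁ + 2f₂ + 4f₃ + f₄] = 0.166667·(282.5) = 47.0833.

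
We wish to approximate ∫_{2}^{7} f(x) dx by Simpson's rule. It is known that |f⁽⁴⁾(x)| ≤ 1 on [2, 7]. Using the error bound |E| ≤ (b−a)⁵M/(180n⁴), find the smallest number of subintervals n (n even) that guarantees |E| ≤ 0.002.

10

Need 3125/(180n⁴) ≤ 0.002.
n⁴ ≥ 3125/(180·0.002) = 8680.56 ⇒ n ≥ 9.6524, so the smallest even n is 10. (n must be even for Simpson's rule.)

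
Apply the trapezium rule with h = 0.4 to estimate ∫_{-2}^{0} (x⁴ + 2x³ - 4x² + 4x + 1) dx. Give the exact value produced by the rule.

h = (0 − (-2))/5 = 0.4.
Nodes x₀,…,x₅ = -2, -1.6, -1.2, -0.8, -0.4, 0.
f(x) = x⁴ + 2x³ - 4x² + 4x + 1: f₀=-23, f₁=-17.2784, f₂=-10.9424, f₃=-5.3744, f₄=-1.3424, f₅=1.
(h/2)·[f₀ + 2f₁ + 2f₂ + 2f₃ + 2f₄ + f₅] = 0.2·(-91.8752) = -18.37504.

-18.37504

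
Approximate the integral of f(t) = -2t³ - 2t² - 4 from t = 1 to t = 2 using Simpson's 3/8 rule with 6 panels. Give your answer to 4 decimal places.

h = (2 − 1)/6 = 0.166667.
Nodes t₀,…,t₆ = 1, 1.166667, 1.333333, 1.5, 1.666667, 1.833333, 2.
f(t) = -2t³ - 2t² - 4: f₀=-8, f₁=-9.898148, f₂=-12.296296, f₃=-15.25, f₄=-18.814815, f₅=-23.046296, f₆=-28.
(3h/8)·[f₀ + 3f₁ + 3f₂ + 2f₃ + 3f₄ + 3f₅ + f₆] = 0.0625·(-258.666667) = -16.1667.

-16.1667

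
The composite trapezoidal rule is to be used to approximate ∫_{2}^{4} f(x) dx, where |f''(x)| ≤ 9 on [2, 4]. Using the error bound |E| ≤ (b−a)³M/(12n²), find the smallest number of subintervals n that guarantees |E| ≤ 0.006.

Need 72/(12n²) ≤ 0.006.
n² ≥ 72/(12·0.006) = 1000 ⇒ n ≥ 31.6228, so the smallest n is 32.

32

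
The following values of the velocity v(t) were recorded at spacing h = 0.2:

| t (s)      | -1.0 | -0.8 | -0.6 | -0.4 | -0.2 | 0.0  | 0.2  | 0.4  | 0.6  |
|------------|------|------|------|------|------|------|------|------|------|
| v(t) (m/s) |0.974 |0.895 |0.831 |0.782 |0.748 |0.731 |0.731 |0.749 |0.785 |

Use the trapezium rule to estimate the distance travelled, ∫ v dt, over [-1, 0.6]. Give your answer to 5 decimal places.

1.26930

h = 0.2, n = 8.
(h/2)·[y₀ + 2y₁ + 2y₂ + 2y₃ + 2y₄ + 2y₅ + 2y₆ + 2y₇ + y₈] = 0.1·(12.693) = 1.26930.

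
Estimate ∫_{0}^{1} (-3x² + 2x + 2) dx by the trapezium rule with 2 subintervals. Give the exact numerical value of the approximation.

h = (1 − 0)/2 = 0.5.
Nodes x₀,…,x₂ = 0, 0.5, 1.
f(x) = -3x² + 2x + 2: f₀=2, f₁=2.25, f₂=1.
(h/2)·[f₀ + 2f₁ + f₂] = 0.25·(7.5) = 1.875.

1.875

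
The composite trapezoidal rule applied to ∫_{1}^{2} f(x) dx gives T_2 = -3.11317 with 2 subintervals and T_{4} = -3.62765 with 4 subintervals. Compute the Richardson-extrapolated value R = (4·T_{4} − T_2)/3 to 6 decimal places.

R = (4·T_{4} − T_2) / 3 = (4·(-3.62765) − (-3.11317))/3 = (-11.39743)/3 = -3.799143.

-3.799143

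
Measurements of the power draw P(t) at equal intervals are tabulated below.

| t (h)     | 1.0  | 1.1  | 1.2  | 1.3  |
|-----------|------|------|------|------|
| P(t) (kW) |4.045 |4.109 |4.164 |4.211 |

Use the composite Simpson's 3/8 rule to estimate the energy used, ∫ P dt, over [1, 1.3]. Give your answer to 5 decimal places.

1.24031

h = 0.1, n = 3.
(3h/8)·[y₀ + 3y₁ + 3y₂ + y₃] = 0.0375·(33.075) = 1.24031.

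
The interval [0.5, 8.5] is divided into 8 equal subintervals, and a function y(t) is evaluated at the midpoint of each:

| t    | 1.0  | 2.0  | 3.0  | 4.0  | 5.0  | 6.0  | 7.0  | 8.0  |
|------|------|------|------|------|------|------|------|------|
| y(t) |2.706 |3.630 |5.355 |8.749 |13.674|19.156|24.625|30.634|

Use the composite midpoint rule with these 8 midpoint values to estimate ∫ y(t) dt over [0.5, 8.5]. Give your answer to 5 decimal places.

h = 1, n = 8.
h·[y(m₁) + y(m₂) + y(m₃) + y(m₄) + y(m₅) + y(m₆) + y(m₇) + y(m₈)] = 1·(108.529) = 108.52900.

108.52900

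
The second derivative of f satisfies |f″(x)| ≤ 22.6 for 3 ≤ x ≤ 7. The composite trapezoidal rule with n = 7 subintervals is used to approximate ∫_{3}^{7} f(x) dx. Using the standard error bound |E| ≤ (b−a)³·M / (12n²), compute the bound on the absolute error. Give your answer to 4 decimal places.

2.4599

|E| ≤ (4)³·22.6 / (12·7²) = 1446.4/588 = 2.4599.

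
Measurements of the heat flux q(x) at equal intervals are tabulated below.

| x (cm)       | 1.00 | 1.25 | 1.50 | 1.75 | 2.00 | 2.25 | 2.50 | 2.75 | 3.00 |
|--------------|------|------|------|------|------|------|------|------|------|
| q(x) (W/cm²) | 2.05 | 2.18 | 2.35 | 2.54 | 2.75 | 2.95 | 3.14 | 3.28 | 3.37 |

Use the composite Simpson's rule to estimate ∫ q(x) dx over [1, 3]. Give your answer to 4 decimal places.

h = 0.25, n = 8.
(h/3)·[y₀ + 4y₁ + 2y₂ + 4y₃ + 2y₄ + 4y₅ + 2y₆ + 4y₇ + y₈] = 0.083333·(65.70) = 5.4750.

5.4750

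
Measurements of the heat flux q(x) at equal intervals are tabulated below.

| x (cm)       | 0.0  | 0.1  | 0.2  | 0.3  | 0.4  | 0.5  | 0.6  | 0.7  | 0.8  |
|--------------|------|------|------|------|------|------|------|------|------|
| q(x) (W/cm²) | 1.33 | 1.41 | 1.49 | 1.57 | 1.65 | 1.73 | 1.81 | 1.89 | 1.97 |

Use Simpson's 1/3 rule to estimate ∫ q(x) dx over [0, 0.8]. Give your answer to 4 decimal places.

1.3200

h = 0.1, n = 8.
(h/3)·[y₀ + 4y₁ + 2y₂ + 4y₃ + 2y₄ + 4y₅ + 2y₆ + 4y₇ + y₈] = 0.033333·(39.60) = 1.3200.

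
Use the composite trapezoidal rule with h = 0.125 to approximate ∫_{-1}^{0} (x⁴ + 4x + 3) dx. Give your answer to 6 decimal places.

1.205200

h = (0 − (-1))/8 = 0.125.
Nodes x₀,…,x₈ = -1, -0.875, -0.75, -0.625, -0.5, -0.375, -0.25, -0.125, 0.
f(x) = x⁴ + 4x + 3: f₀=0, f₁=0.086181640625, f₂=0.31640625, f₃=0.652587890625, f₄=1.0625, f₅=1.519775390625, f₆=2.00390625, f₇=2.500244140625, f₈=3.
(h/2)·[f₀ + 2f₁ + 2f₂ + 2f₃ + 2f₄ + 2f₅ + 2f₆ + 2f₇ + f₈] = 0.0625·(19.283203125) = 1.205200.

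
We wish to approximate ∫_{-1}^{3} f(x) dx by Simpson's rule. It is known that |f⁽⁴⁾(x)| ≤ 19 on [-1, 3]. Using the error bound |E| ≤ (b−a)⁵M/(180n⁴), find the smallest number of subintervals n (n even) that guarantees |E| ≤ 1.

4

Need 19456/(180n⁴) ≤ 1.
n⁴ ≥ 19456/(180·1) = 108.089 ⇒ n ≥ 3.2244, so the smallest even n is 4. (n must be even for Simpson's rule.)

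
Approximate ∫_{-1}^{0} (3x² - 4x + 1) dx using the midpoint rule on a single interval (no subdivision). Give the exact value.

M = (b−a)·f(-0.5) = 1·(3.75) = 3.75.

3.75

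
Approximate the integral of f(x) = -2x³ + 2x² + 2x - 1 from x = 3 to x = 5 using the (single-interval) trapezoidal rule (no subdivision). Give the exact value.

-222

T = (b−a)/2 · [f(3) + f(5)] = 1·[(-31) + (-191)] = -222.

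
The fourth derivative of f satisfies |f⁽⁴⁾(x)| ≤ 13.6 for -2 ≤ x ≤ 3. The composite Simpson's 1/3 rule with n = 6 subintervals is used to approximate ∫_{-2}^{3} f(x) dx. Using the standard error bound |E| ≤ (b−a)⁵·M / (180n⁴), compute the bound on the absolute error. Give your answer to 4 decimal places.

0.1822

|E| ≤ (5)⁵·13.6 / (180·6⁴) = 42500/233280 = 0.1822.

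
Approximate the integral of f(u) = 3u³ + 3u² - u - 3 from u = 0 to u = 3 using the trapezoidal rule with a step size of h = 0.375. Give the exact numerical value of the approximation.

h = (3 − 0)/8 = 0.375.
Nodes u₀,…,u₈ = 0, 0.375, 0.75, 1.125, 1.5, 1.875, 2.25, 2.625, 3.
f(u) = 3u³ + 3u² - u - 3: f₀=-3, f₁=-2.794921875, f₂=-0.796875, f₃=3.943359375, f₄=12.375, f₅=25.447265625, f₆=44.109375, f₇=69.310546875, f₈=102.
(h/2)·[f₀ + 2f₁ + 2f₂ + 2f₃ + 2f₄ + 2f₅ + 2f₆ + 2f₇ + f₈] = 0.1875·(402.1875) = 75.41015625.

75.41015625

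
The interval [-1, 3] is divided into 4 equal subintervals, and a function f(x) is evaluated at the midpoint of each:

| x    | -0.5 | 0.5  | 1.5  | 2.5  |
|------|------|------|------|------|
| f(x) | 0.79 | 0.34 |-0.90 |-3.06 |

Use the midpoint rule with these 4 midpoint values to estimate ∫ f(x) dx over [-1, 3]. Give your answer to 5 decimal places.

h = 1, n = 4.
h·[y(m₁) + y(m₂) + y(m₃) + y(m₄)] = 1·(-2.83) = -2.83000.

-2.83000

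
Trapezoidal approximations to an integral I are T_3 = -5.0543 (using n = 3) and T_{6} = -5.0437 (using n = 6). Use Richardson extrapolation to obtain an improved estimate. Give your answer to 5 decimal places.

R = (4·T_{6} − T_3) / 3 = (4·(-5.0437) − (-5.0543))/3 = (-15.1205)/3 = -5.04017.

-5.04017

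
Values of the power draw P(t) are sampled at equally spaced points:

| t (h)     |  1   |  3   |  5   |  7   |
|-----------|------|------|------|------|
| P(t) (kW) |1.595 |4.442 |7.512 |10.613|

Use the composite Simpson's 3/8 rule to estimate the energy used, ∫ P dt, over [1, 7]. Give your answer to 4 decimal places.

h = 2, n = 3.
(3h/8)·[y₀ + 3y₁ + 3y₂ + y₃] = 0.75·(48.070) = 36.0525.

36.0525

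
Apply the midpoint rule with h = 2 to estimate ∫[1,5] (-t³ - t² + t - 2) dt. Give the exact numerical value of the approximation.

-180

h = (5 − 1)/2 = 2.
Midpoints m₁,…,m₂ = 2, 4.
f(m₁)=-12, f(m₂)=-78.
h·[f(m₁) + f(m₂)] = 2·(-90) = -180.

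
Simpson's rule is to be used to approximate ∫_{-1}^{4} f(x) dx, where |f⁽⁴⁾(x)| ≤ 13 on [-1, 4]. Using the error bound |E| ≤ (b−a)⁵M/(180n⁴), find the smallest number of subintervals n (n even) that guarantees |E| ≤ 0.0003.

Need 40625/(180n⁴) ≤ 0.0003.
n⁴ ≥ 40625/(180·0.0003) = 752315 ⇒ n ≥ 29.4510, so the smallest even n is 30. (n must be even for Simpson's rule.)

30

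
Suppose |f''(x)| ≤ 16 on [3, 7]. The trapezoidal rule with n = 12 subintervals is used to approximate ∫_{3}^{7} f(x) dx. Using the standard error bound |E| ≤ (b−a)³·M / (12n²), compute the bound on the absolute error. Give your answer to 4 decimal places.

|E| ≤ (4)³·16 / (12·12²) = 1024/1728 = 0.5926.

0.5926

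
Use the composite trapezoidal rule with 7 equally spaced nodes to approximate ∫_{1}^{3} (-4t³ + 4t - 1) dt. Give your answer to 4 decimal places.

-66.8889

h = (3 − 1)/6 = 0.333333.
Nodes t₀,…,t₆ = 1, 1.333333, 1.666667, 2, 2.333333, 2.666667, 3.
f(t) = -4t³ + 4t - 1: f₀=-1, f₁=-5.148148, f₂=-12.851852, f₃=-25, f₄=-42.481481, f₅=-66.185185, f₆=-97.
(h/2)·[f₀ + 2f₁ + 2f₂ + 2f₃ + 2f₄ + 2f₅ + f₆] = 0.166667·(-401.333333) = -66.8889.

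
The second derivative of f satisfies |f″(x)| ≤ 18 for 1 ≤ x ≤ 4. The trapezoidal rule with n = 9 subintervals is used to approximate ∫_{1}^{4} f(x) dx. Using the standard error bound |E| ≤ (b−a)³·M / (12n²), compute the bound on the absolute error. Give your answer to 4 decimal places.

|E| ≤ (3)³·18 / (12·9²) = 486/972 = 0.5000.

0.5000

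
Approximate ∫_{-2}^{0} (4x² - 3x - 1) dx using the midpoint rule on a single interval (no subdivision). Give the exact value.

M = (b−a)·f(-1) = 2·(6) = 12.

12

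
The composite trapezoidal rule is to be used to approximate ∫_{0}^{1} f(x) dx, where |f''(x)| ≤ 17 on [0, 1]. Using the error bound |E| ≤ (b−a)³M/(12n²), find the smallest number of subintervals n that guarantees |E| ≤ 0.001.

Need 17/(12n²) ≤ 0.001.
n² ≥ 17/(12·0.001) = 1416.67 ⇒ n ≥ 37.6386, so the smallest n is 38.

38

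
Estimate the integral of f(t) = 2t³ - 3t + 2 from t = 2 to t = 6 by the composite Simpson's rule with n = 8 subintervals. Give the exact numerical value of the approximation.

600

h = (6 − 2)/8 = 0.5.
Nodes t₀,…,t₈ = 2, 2.5, 3, 3.5, 4, 4.5, 5, 5.5, 6.
f(t) = 2t³ - 3t + 2: f₀=12, f₁=25.75, f₂=47, f₃=77.25, f₄=118, f₅=170.75, f₆=237, f₇=318.25, f₈=416.
(h/3)·[f₀ + 4f₁ + 2f₂ + 4f₃ + 2f₄ + 4f₅ + 2f₆ + 4f₇ + f₈] = 0.166667·(3600) = 600.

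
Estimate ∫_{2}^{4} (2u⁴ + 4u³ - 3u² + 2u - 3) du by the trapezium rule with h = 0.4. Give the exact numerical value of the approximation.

h = (4 − 2)/5 = 0.4.
Nodes u₀,…,u₅ = 2, 2.4, 2.8, 3.2, 3.6, 4.
f(u) = 2u⁴ + 4u³ - 3u² + 2u - 3: f₀=53, f₁=106.1712, f₂=189.8192, f₃=313.4672, f₄=487.8672, f₅=725.
(h/2)·[f₀ + 2f₁ + 2f₂ + 2f₃ + 2f₄ + f₅] = 0.2·(2972.6496) = 594.52992.

594.52992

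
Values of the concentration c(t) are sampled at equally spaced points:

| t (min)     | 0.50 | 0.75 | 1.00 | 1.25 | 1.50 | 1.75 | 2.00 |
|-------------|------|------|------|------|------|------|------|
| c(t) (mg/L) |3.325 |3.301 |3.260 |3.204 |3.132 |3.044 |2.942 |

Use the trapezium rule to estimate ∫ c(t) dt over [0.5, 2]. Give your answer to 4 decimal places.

4.7686

h = 0.25, n = 6.
(h/2)·[y₀ + 2y₁ + 2y₂ + 2y₃ + 2y₄ + 2y₅ + y₆] = 0.125·(38.149) = 4.7686.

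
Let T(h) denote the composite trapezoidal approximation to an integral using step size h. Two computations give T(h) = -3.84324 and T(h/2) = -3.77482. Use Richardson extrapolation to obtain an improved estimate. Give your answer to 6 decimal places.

-3.752013

R = (4·T(h/2) − T(h)) / 3 = (4·(-3.77482) − (-3.84324))/3 = (-11.25604)/3 = -3.752013.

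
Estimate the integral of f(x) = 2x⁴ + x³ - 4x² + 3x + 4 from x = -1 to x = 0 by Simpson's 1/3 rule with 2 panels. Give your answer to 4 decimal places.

h = (0 − (-1))/2 = 0.5.
Nodes x₀,…,x₂ = -1, -0.5, 0.
f(x) = 2x⁴ + x³ - 4x² + 3x + 4: f₀=-2, f₁=1.5, f₂=4.
(h/3)·[f₀ + 4f₁ + f₂] = 0.166667·(8) = 1.3333.

1.3333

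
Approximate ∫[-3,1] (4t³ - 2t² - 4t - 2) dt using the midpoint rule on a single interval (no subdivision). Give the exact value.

M = (b−a)·f(-1) = 4·(-4) = -16.

-16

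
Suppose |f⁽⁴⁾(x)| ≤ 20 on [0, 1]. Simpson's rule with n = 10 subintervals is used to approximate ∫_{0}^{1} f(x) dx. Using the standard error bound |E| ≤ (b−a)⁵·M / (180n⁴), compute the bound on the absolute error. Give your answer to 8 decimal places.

|E| ≤ (1)⁵·20 / (180·10⁴) = 20/1800000 = 0.00001111.

0.00001111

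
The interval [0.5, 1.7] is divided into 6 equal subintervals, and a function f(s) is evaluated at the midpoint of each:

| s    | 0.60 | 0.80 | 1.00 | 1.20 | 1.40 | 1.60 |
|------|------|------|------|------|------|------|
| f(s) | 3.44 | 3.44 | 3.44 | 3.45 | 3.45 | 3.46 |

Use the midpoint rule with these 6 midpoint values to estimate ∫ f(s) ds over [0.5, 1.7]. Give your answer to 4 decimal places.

4.1360

h = 0.2, n = 6.
h·[y(m₁) + y(m₂) + y(m₃) + y(m₄) + y(m₅) + y(m₆)] = 0.2·(20.68) = 4.1360.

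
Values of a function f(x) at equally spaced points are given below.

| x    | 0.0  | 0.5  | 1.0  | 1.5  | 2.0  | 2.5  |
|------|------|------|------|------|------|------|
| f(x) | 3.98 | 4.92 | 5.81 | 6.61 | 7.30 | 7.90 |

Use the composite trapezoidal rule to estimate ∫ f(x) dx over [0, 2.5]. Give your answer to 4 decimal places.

15.2900

h = 0.5, n = 5.
(h/2)·[y₀ + 2y₁ + 2y₂ + 2y₃ + 2y₄ + y₅] = 0.25·(61.16) = 15.2900.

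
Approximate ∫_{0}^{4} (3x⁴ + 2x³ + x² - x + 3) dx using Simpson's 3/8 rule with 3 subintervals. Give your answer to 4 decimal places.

h = (4 − 0)/3 = 1.333333.
Nodes x₀,…,x₃ = 0, 1.333333, 2.666667, 4.
f(x) = 3x⁴ + 2x³ + x² - x + 3: f₀=3, f₁=17.666667, f₂=197.074074, f₃=911.
(3h/8)·[f₀ + 3f₁ + 3f₂ + f₃] = 0.5·(1558.222222) = 779.1111.

779.1111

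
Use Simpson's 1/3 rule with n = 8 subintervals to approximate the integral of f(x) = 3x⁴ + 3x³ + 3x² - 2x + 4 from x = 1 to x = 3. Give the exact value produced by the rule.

h = (3 − 1)/8 = 0.25.
Nodes x₀,…,x₈ = 1, 1.25, 1.5, 1.75, 2, 2.25, 2.5, 2.75, 3.
f(x) = 3x⁴ + 3x³ + 3x² - 2x + 4: f₀=11, f₁=19.37109375, f₂=33.0625, f₃=53.90234375, f₄=84, f₅=125.74609375, f₆=181.8125, f₇=255.15234375, f₈=349.
(h/3)·[f₀ + 4f₁ + 2f₂ + 4f₃ + 2f₄ + 4f₅ + 2f₆ + 4f₇ + f₈] = 0.083333·(2774.4375) = 231.203125.

231.203125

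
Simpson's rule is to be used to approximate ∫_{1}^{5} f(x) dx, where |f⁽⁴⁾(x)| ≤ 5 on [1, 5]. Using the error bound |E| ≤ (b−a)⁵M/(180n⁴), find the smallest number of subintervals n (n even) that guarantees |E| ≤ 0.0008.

14

Need 5120/(180n⁴) ≤ 0.0008.
n⁴ ≥ 5120/(180·0.0008) = 35555.6 ⇒ n ≥ 13.7318, so the smallest even n is 14. (n must be even for Simpson's rule.)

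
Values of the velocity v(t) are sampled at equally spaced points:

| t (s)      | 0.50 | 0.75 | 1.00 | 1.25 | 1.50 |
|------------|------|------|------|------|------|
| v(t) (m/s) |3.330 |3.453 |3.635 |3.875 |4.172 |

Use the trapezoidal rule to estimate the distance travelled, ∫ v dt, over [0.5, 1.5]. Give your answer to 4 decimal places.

h = 0.25, n = 4.
(h/2)·[y₀ + 2y₁ + 2y₂ + 2y₃ + y₄] = 0.125·(29.428) = 3.6785.

3.6785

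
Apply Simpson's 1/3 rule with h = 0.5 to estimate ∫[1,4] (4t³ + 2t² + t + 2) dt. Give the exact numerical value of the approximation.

h = (4 − 1)/6 = 0.5.
Nodes t₀,…,t₆ = 1, 1.5, 2, 2.5, 3, 3.5, 4.
f(t) = 4t³ + 2t² + t + 2: f₀=9, f₁=21.5, f₂=44, f₃=79.5, f₄=131, f₅=201.5, f₆=294.
(h/3)·[f₀ + 4f₁ + 2f₂ + 4f₃ + 2f₄ + 4f₅ + f₆] = 0.166667·(1863) = 310.5.

310.5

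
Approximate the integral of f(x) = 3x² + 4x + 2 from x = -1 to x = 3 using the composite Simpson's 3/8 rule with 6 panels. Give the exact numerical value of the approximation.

52

h = (3 − (-1))/6 = 0.666667.
Nodes x₀,…,x₆ = -1, -0.333333, 0.333333, 1, 1.666667, 2.333333, 3.
f(x) = 3x² + 4x + 2: f₀=1, f₁=1, f₂=3.666667, f₃=9, f₄=17, f₅=27.666667, f₆=41.
(3h/8)·[f₀ + 3f₁ + 3f₂ + 2f₃ + 3f₄ + 3f₅ + f₆] = 0.25·(208) = 52.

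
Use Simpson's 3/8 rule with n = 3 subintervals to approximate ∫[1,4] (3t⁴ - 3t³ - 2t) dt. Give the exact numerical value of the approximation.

410.25

h = (4 − 1)/3 = 1.
Nodes t₀,…,t₃ = 1, 2, 3, 4.
f(t) = 3t⁴ - 3t³ - 2t: f₀=-2, f₁=20, f₂=156, f₃=568.
(3h/8)·[f₀ + 3f₁ + 3f₂ + f₃] = 0.375·(1094) = 410.25.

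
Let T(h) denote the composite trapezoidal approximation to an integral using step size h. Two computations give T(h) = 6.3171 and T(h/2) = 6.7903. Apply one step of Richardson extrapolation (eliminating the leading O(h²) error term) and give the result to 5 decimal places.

R = (4·T(h/2) − T(h)) / 3 = (4·6.7903 − 6.3171)/3 = (20.8441)/3 = 6.94803.

6.94803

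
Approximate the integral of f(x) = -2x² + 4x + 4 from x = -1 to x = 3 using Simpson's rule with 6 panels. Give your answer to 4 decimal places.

h = (3 − (-1))/6 = 0.666667.
Nodes x₀,…,x₆ = -1, -0.333333, 0.333333, 1, 1.666667, 2.333333, 3.
f(x) = -2x² + 4x + 4: f₀=-2, f₁=2.444444, f₂=5.111111, f₃=6, f₄=5.111111, f₅=2.444444, f₆=-2.
(h/3)·[f₀ + 4f₁ + 2f₂ + 4f₃ + 2f₄ + 4f₅ + f₆] = 0.222222·(60) = 13.3333.

13.3333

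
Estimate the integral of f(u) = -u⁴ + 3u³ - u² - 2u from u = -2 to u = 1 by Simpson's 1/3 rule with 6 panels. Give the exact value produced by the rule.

-17.875

h = (1 − (-2))/6 = 0.5.
Nodes u₀,…,u₆ = -2, -1.5, -1, -0.5, 0, 0.5, 1.
f(u) = -u⁴ + 3u³ - u² - 2u: f₀=-40, f₁=-14.4375, f₂=-3, f₃=0.3125, f₄=0, f₅=-0.9375, f₆=-1.
(h/3)·[f₀ + 4f₁ + 2f₂ + 4f₃ + 2f₄ + 4f₅ + f₆] = 0.166667·(-107.25) = -17.875.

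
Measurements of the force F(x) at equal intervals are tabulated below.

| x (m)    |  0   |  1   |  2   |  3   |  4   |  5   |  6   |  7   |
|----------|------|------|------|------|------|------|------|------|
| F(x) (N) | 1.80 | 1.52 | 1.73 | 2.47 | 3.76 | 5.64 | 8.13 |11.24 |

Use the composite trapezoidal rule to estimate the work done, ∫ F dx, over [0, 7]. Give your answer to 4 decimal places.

h = 1, n = 7.
(h/2)·[y₀ + 2y₁ + 2y₂ + 2y₃ + 2y₄ + 2y₅ + 2y₆ + y₇] = 0.5·(59.54) = 29.7700.

29.7700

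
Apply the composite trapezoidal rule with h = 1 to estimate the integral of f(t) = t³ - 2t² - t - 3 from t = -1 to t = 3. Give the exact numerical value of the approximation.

-14

h = (3 − (-1))/4 = 1.
Nodes t₀,…,t₄ = -1, 0, 1, 2, 3.
f(t) = t³ - 2t² - t - 3: f₀=-5, f₁=-3, f₂=-5, f₃=-5, f₄=3.
(h/2)·[f₀ + 2f₁ + 2f₂ + 2f₃ + f₄] = 0.5·(-28) = -14.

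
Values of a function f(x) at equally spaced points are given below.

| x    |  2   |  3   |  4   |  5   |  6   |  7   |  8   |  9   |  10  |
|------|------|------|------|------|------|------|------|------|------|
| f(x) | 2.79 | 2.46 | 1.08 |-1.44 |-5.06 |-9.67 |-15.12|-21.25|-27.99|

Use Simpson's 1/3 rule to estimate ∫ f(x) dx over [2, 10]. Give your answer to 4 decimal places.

-61.0000

h = 1, n = 8.
(h/3)·[y₀ + 4y₁ + 2y₂ + 4y₃ + 2y₄ + 4y₅ + 2y₆ + 4y₇ + y₈] = 0.333333·(-183.00) = -61.0000.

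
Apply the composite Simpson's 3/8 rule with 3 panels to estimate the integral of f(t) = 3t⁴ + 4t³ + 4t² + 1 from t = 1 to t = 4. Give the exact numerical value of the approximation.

h = (4 − 1)/3 = 1.
Nodes t₀,…,t₃ = 1, 2, 3, 4.
f(t) = 3t⁴ + 4t³ + 4t² + 1: f₀=12, f₁=97, f₂=388, f₃=1089.
(3h/8)·[f₀ + 3f₁ + 3f₂ + f₃] = 0.375·(2556) = 958.5.

958.5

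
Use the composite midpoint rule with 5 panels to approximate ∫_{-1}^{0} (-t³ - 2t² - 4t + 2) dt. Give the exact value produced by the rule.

3.585

h = (0 − (-1))/5 = 0.2.
Midpoints m₁,…,m₅ = -0.9, -0.7, -0.5, -0.3, -0.1.
f(m₁)=4.709, f(m₂)=4.163, f(m₃)=3.625, f(m₄)=3.047, f(m₅)=2.381.
h·[f(m₁) + f(m₂) + f(m₃) + f(m₄) + f(m₅)] = 0.2·(17.925) = 3.585.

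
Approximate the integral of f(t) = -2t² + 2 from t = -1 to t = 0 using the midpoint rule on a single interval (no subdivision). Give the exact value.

M = (b−a)·f(-0.5) = 1·(1.5) = 1.5.

1.5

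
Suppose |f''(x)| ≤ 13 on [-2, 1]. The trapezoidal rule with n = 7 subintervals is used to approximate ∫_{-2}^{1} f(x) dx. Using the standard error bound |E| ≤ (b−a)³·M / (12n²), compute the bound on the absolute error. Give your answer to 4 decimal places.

0.5969

|E| ≤ (3)³·13 / (12·7²) = 351/588 = 0.5969.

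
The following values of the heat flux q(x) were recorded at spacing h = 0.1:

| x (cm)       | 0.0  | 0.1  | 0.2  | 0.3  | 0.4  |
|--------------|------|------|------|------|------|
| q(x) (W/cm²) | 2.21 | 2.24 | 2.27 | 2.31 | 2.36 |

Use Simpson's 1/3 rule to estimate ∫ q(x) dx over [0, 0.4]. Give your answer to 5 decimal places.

h = 0.1, n = 4.
(h/3)·[y₀ + 4y₁ + 2y₂ + 4y₃ + y₄] = 0.033333·(27.31) = 0.91033.

0.91033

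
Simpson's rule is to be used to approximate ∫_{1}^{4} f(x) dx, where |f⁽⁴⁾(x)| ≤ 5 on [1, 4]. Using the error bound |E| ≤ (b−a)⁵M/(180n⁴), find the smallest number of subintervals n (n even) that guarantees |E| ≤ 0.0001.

Need 1215/(180n⁴) ≤ 0.0001.
n⁴ ≥ 1215/(180·0.0001) = 67500 ⇒ n ≥ 16.1185, so the smallest even n is 18. (n must be even for Simpson's rule.)

18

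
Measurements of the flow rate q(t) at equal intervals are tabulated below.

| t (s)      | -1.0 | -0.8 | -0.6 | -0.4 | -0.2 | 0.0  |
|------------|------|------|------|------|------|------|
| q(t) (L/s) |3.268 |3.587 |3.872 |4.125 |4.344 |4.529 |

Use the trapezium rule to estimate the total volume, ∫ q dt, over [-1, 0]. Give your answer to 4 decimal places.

3.9653

h = 0.2, n = 5.
(h/2)·[y₀ + 2y₁ + 2y₂ + 2y₃ + 2y₄ + y₅] = 0.1·(39.653) = 3.9653.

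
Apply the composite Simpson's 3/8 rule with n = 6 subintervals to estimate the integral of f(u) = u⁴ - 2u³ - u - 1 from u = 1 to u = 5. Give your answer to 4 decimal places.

h = (5 − 1)/6 = 0.666667.
Nodes u₀,…,u₆ = 1, 1.666667, 2.333333, 3, 3.666667, 4.333333, 5.
f(u) = u⁴ - 2u³ - u - 1: f₀=-3, f₁=-4.209877, f₂=0.901235, f₃=23, f₄=77.493827, f₅=184.530864, f₆=369.
(3h/8)·[f₀ + 3f₁ + 3f₂ + 2f₃ + 3f₄ + 3f₅ + f₆] = 0.25·(1188.148148) = 297.0370.

297.0370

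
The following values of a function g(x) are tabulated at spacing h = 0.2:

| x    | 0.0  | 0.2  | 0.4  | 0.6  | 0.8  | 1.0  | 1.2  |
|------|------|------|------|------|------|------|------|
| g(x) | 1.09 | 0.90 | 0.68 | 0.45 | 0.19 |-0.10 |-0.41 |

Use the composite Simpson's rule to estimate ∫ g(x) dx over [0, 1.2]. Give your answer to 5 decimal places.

h = 0.2, n = 6.
(h/3)·[y₀ + 4y₁ + 2y₂ + 4y₃ + 2y₄ + 4y₅ + y₆] = 0.066667·(7.42) = 0.49467.

0.49467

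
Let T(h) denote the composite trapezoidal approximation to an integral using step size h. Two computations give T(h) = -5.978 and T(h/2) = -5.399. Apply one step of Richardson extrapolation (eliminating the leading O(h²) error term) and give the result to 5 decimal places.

-5.20600

R = (4·T(h/2) − T(h)) / 3 = (4·(-5.399) − (-5.978))/3 = (-15.618)/3 = -5.20600.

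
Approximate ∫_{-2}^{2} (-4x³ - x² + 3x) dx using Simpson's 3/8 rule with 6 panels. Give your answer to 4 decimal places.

h = (2 − (-2))/6 = 0.666667.
Nodes x₀,…,x₆ = -2, -1.333333, -0.666667, 0, 0.666667, 1.333333, 2.
f(x) = -4x³ - x² + 3x: f₀=22, f₁=3.703704, f₂=-1.259259, f₃=0, f₄=0.370370, f₅=-7.259259, f₆=-30.
(3h/8)·[f₀ + 3f₁ + 3f₂ + 2f₃ + 3f₄ + 3f₅ + f₆] = 0.25·(-21.333333) = -5.3333.

-5.3333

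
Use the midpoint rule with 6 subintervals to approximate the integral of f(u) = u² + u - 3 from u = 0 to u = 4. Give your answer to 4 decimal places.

h = (4 − 0)/6 = 0.666667.
Midpoints m₁,…,m₆ = 0.333333, 1, 1.666667, 2.333333, 3, 3.666667.
f(m₁)=-2.555556, f(m₂)=-1, f(m₃)=1.444444, f(m₄)=4.777778, f(m₅)=9, f(m₆)=14.111111.
h·[f(m₁) + f(m₂) + f(m₃) + f(m₄) + f(m₅) + f(m₆)] = 0.666667·(25.777778) = 17.1852.

17.1852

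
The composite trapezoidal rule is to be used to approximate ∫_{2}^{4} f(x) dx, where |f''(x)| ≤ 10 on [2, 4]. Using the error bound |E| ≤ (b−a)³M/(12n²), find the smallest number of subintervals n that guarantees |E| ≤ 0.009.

Need 80/(12n²) ≤ 0.009.
n² ≥ 80/(12·0.009) = 740.741 ⇒ n ≥ 27.2166, so the smallest n is 28.

28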